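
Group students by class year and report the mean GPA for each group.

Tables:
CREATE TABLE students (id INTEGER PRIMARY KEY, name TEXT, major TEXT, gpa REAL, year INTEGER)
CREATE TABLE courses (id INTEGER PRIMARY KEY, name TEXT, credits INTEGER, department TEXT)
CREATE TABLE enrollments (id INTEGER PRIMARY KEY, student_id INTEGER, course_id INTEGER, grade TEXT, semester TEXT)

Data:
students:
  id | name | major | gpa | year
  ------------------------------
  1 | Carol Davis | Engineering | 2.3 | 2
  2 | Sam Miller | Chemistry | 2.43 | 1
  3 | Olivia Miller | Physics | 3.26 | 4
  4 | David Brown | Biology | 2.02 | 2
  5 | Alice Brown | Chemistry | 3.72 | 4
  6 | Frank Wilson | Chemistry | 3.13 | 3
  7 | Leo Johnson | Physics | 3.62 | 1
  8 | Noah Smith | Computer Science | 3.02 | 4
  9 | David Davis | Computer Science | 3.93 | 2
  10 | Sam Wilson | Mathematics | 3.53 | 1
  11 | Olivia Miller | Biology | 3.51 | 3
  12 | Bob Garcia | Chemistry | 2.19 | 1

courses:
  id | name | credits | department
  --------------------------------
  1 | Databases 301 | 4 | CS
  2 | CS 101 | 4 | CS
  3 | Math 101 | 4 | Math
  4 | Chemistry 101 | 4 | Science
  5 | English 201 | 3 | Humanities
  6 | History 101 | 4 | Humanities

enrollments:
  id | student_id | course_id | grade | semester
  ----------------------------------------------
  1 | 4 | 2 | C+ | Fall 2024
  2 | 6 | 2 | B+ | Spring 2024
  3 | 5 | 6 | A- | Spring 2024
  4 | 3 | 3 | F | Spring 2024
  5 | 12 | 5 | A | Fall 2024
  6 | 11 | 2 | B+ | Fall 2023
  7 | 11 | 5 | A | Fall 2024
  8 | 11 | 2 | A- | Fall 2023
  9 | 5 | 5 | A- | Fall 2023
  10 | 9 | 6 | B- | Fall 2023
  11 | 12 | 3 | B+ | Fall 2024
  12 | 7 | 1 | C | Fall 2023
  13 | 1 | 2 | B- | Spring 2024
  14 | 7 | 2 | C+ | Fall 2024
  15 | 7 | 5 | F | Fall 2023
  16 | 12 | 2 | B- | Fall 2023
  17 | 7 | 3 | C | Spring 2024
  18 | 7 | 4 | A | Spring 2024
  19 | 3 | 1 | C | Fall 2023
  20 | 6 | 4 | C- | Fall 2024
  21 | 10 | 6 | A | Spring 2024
SELECT year, AVG(gpa) AS avg_gpa FROM students GROUP BY year

Execution result:
year | avg_gpa
1 | 2.94
2 | 2.75
3 | 3.32
4 | 3.33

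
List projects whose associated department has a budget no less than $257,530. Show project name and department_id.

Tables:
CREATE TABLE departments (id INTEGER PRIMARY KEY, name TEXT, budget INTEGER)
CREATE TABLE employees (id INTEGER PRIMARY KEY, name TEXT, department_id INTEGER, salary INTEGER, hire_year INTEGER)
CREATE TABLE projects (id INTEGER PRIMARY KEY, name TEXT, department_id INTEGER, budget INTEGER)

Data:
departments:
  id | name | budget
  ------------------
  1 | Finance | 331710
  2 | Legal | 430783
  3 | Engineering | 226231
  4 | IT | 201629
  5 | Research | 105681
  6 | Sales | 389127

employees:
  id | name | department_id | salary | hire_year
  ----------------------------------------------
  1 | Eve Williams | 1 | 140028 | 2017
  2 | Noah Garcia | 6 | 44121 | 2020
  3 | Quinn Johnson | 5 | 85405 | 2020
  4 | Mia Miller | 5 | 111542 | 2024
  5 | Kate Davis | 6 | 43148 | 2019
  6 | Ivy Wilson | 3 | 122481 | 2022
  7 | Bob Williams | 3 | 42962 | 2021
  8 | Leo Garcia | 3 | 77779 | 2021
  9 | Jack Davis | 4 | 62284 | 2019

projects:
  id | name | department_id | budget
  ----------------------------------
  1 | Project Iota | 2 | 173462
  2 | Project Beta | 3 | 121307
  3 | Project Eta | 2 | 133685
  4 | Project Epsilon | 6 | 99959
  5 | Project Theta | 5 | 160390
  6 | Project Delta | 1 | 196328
SELECT name, department_id FROM projects WHERE department_id IN (SELECT id FROM departments WHERE budget >= 257530)

Execution result:
name | department_id
Project Iota | 2
Project Eta | 2
Project Epsilon | 6
Project Delta | 1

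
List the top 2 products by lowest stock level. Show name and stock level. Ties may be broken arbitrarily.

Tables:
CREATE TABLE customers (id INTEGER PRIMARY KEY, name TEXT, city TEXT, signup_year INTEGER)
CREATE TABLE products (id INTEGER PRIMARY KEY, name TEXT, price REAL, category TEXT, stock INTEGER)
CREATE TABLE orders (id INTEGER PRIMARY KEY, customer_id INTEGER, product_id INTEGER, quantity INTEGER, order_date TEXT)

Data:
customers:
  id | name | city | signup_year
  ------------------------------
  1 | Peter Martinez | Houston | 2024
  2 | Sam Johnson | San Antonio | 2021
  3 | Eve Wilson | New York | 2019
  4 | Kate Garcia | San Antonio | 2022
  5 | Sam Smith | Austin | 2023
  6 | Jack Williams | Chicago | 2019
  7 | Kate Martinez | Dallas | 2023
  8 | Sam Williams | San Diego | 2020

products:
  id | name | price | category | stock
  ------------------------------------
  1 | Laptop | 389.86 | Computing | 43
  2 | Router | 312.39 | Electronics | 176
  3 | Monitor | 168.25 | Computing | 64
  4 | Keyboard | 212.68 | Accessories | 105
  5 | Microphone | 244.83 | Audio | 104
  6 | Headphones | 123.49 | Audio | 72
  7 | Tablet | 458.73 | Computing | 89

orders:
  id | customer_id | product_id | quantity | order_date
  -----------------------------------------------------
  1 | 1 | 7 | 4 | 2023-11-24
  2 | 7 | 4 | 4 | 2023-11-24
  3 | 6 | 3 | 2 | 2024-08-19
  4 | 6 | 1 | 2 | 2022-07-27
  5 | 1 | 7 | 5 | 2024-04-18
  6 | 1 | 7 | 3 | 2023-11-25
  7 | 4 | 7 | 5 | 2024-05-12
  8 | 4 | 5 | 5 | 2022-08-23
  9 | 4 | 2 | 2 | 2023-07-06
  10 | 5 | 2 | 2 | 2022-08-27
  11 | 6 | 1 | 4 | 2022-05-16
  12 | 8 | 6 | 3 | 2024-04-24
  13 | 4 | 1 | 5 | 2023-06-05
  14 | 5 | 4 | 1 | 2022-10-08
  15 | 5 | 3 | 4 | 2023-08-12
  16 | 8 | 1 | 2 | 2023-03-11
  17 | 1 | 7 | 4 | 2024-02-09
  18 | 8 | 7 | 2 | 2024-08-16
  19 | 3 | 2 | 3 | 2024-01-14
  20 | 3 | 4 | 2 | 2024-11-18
SELECT name, stock FROM products ORDER BY stock ASC LIMIT 2

Execution result:
name | stock
Laptop | 43
Monitor | 64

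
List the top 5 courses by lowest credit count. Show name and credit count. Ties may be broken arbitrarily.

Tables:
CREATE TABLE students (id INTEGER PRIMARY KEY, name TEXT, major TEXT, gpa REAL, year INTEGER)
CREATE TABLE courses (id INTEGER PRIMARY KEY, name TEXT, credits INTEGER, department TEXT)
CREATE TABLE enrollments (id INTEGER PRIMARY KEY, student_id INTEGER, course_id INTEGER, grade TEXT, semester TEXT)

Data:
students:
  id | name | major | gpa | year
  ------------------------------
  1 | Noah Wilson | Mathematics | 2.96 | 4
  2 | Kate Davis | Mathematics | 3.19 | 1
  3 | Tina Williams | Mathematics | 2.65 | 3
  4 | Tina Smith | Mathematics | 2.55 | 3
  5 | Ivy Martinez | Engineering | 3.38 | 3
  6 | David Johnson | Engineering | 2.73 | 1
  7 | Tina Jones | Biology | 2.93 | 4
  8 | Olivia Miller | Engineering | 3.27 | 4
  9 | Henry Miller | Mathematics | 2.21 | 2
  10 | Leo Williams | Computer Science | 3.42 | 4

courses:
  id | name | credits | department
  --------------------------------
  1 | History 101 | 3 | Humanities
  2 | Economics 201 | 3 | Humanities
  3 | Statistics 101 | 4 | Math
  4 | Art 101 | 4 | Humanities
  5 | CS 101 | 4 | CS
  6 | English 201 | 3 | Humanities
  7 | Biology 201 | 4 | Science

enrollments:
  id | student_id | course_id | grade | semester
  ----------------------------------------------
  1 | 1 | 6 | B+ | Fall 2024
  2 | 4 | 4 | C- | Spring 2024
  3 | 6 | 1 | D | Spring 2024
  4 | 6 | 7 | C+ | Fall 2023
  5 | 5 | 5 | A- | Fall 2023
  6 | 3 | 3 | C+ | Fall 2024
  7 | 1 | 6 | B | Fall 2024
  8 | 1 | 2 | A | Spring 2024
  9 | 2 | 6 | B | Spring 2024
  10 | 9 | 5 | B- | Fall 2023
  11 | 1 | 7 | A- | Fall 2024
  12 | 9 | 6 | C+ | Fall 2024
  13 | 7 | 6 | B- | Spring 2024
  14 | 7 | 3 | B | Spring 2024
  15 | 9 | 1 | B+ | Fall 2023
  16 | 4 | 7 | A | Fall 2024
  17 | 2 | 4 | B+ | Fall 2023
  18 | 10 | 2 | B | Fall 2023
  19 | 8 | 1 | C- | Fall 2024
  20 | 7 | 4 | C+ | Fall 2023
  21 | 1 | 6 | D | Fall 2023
SELECT name, credits FROM courses ORDER BY credits ASC LIMIT 5

Execution result:
name | credits
History 101 | 3
Economics 201 | 3
English 201 | 3
Statistics 101 | 4
Art 101 | 4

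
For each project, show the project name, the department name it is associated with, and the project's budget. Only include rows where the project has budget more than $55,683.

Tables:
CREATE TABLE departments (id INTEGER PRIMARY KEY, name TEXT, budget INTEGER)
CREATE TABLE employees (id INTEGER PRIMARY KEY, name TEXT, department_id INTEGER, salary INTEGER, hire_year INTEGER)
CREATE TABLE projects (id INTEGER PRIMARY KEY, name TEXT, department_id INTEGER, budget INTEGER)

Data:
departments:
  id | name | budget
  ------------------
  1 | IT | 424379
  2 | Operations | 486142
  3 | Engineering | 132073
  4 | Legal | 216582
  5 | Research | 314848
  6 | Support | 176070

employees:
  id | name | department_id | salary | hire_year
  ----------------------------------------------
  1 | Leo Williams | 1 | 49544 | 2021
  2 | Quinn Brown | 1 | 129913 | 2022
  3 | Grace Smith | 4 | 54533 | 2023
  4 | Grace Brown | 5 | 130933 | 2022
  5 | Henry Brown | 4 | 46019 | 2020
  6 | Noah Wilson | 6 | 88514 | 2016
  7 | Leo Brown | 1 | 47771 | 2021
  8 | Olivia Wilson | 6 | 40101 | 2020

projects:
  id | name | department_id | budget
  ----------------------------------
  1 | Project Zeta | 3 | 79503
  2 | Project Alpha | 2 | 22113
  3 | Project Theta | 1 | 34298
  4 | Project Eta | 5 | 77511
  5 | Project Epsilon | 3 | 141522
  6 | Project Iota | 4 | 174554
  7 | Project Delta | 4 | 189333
SELECT c.name, p.name AS department, c.budget FROM projects c JOIN departments p ON c.department_id = p.id WHERE c.budget > 55683

Execution result:
name | department | budget
Project Zeta | Engineering | 79503
Project Eta | Research | 77511
Project Epsilon | Engineering | 141522
Project Iota | Legal | 174554
Project Delta | Legal | 189333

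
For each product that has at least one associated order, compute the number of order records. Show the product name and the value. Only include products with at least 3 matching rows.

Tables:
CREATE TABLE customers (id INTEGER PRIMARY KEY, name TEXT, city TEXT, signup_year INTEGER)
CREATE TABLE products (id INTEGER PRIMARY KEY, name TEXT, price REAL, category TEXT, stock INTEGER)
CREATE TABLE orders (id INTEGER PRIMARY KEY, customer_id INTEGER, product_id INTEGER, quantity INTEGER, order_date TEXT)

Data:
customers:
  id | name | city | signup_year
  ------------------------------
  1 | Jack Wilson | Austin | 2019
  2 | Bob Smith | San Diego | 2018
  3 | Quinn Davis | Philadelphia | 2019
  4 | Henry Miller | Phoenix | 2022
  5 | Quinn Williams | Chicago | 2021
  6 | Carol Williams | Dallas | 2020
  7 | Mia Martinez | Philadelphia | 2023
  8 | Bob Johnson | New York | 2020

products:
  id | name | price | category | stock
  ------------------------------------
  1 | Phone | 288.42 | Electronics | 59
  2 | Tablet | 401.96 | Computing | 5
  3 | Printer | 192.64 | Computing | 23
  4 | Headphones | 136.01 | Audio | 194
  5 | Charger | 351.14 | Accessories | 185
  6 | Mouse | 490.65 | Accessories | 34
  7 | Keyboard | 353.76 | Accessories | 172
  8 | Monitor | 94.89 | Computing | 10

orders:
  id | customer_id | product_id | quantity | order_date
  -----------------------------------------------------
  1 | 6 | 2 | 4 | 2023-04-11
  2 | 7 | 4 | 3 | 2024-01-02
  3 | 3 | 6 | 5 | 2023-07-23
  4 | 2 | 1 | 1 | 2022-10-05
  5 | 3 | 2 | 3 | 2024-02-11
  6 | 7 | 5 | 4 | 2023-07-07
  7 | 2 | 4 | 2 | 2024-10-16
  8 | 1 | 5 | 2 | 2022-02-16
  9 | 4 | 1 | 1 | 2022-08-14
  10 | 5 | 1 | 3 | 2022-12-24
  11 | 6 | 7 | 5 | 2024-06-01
SELECT p.name, COUNT(*) AS n FROM orders c JOIN products p ON c.product_id = p.id GROUP BY p.id, p.name HAVING COUNT(*) >= 3

Execution result:
name | n
Phone | 3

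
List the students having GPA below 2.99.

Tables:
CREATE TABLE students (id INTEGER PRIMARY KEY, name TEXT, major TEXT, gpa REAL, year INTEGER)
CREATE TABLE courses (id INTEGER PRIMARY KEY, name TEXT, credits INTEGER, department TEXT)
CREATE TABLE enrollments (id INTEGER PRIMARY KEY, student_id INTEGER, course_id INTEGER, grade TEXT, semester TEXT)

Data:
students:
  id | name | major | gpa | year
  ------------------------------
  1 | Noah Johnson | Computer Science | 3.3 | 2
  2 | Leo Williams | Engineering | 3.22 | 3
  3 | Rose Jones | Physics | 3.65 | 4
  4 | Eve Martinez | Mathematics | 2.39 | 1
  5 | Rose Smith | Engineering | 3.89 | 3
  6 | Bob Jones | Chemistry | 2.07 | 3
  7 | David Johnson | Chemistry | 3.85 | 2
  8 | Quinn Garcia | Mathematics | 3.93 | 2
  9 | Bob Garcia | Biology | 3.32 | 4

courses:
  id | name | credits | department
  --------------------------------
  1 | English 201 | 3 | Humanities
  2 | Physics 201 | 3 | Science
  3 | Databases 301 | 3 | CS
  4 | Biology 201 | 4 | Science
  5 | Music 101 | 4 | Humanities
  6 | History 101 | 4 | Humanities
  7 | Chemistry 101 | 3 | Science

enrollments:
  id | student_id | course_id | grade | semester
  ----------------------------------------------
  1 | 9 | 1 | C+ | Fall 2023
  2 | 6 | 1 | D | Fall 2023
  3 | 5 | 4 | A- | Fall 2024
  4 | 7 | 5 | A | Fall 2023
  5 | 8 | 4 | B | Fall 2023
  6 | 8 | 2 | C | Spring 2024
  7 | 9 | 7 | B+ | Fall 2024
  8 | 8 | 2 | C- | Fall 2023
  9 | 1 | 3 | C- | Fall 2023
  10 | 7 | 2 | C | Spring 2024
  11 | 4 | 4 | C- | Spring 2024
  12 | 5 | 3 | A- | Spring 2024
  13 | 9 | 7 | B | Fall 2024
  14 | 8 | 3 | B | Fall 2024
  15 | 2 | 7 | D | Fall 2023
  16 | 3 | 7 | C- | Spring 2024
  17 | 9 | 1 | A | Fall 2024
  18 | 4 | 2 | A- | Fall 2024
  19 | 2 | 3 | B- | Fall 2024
SELECT name, gpa FROM students WHERE gpa < 2.99

Execution result:
name | gpa
Eve Martinez | 2.39
Bob Jones | 2.07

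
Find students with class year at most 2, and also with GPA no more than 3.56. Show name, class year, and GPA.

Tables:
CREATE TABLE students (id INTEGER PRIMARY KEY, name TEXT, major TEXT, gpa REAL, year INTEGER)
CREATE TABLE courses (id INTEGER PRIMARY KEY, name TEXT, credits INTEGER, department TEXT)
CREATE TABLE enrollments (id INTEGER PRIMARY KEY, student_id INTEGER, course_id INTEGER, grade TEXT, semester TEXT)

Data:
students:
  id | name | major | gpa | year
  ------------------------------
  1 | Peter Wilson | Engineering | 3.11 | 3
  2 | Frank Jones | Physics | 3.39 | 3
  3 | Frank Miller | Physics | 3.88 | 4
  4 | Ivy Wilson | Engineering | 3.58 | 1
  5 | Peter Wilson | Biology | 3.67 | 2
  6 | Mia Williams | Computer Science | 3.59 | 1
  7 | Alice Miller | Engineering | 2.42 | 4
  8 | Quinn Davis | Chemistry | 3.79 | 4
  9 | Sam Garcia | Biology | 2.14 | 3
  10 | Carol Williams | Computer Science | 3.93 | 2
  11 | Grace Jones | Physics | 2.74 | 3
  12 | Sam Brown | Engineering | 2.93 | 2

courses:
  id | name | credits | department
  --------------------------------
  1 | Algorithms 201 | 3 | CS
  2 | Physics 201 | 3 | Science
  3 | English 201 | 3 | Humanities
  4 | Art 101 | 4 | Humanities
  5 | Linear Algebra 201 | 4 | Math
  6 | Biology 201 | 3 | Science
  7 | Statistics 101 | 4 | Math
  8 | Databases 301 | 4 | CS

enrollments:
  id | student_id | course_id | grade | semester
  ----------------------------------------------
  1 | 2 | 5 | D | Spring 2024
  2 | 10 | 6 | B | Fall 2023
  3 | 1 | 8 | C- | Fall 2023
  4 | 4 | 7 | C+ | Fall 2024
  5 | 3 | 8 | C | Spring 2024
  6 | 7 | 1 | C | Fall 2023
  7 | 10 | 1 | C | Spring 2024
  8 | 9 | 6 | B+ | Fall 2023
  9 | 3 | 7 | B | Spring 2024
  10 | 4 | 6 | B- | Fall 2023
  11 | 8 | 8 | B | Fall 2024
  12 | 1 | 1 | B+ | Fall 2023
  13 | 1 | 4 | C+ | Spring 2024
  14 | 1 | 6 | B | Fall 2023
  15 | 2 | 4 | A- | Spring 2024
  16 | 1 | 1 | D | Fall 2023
SELECT name, year, gpa FROM students WHERE year <= 2 AND gpa <= 3.56

Execution result:
name | year | gpa
Sam Brown | 2 | 2.93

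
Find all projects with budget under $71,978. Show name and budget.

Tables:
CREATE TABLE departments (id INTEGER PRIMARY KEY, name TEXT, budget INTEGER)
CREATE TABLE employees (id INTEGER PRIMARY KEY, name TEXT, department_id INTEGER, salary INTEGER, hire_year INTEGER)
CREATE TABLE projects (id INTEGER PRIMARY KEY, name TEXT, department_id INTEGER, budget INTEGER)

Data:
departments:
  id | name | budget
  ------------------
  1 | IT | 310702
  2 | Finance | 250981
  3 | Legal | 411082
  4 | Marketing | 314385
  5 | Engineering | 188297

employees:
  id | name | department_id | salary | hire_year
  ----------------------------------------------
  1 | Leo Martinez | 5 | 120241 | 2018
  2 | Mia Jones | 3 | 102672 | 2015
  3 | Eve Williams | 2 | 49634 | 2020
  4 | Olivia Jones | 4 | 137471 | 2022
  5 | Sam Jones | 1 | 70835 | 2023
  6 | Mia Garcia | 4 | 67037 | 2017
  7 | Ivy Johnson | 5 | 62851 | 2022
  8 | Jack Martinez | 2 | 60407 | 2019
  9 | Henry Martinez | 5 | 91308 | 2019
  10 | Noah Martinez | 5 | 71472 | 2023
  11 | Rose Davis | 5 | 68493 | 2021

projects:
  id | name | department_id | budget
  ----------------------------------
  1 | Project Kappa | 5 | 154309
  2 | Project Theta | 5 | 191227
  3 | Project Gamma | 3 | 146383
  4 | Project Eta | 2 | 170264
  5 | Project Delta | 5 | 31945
SELECT name, budget FROM projects WHERE budget < 71978

Execution result:
name | budget
Project Delta | 31945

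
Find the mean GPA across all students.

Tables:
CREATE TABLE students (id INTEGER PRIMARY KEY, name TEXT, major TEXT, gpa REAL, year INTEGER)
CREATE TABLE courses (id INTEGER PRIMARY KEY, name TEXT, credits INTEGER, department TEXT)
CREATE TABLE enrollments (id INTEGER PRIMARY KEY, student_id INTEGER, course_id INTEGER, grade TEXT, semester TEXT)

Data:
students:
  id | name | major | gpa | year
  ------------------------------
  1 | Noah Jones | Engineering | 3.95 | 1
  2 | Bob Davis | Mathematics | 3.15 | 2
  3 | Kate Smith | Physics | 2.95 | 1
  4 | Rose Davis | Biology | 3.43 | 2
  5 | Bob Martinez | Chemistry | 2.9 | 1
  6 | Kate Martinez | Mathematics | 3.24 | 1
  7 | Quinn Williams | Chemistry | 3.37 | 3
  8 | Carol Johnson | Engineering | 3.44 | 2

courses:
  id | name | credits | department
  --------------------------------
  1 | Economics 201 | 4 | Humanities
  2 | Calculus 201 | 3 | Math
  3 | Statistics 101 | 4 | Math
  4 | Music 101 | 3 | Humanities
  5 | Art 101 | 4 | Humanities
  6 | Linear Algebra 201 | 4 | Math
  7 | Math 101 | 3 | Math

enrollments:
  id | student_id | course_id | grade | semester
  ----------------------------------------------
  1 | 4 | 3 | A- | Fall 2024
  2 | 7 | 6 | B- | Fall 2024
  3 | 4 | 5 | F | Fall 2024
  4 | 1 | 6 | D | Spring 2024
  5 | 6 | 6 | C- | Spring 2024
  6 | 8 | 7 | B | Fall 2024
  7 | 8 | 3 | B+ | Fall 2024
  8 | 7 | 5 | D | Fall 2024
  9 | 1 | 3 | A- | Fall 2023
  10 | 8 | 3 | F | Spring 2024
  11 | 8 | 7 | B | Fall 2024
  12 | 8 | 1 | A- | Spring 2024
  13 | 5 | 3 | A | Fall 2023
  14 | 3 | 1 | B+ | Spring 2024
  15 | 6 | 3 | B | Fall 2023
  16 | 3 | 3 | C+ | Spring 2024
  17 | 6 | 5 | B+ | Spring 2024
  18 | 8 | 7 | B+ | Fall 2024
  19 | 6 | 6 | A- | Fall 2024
SELECT AVG(gpa) FROM students

Execution result:
3.30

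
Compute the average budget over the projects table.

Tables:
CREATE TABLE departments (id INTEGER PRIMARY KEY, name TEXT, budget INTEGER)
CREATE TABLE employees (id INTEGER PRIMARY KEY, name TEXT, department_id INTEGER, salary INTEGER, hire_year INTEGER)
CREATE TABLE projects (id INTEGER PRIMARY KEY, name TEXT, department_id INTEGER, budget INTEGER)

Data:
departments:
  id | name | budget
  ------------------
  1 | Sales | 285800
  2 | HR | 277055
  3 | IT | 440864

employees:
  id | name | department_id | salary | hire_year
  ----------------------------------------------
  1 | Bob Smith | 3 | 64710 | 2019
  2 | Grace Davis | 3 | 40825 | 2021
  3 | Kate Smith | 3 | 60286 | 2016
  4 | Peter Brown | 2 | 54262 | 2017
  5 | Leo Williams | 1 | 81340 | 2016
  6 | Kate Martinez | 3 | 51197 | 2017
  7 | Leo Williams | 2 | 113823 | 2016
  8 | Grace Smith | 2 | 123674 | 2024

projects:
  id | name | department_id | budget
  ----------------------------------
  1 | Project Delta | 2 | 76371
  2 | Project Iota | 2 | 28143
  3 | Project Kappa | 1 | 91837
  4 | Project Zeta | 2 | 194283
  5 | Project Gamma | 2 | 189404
SELECT AVG(budget) FROM projects

Execution result:
116007.60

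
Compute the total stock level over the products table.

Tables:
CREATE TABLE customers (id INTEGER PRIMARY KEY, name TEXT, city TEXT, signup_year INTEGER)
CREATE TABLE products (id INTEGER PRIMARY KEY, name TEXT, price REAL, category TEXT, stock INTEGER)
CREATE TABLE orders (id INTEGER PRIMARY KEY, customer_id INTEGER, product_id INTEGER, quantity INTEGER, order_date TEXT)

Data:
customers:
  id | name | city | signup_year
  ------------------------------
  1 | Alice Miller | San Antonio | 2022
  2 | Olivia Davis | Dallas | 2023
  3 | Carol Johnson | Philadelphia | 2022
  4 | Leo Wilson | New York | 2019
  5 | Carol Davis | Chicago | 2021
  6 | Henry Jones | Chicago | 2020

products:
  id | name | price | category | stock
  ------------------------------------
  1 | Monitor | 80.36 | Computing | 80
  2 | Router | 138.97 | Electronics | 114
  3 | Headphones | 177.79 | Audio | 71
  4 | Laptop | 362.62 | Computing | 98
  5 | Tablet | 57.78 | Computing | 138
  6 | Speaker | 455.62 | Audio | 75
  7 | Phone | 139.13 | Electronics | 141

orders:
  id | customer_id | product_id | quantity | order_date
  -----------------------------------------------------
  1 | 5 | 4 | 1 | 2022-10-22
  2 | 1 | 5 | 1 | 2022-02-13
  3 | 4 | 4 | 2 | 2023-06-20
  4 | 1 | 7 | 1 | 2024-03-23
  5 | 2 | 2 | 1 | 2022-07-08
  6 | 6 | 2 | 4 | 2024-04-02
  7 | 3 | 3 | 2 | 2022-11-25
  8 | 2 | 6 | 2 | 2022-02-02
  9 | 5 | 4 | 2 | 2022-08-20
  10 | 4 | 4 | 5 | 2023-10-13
SELECT SUM(stock) FROM products

Execution result:
717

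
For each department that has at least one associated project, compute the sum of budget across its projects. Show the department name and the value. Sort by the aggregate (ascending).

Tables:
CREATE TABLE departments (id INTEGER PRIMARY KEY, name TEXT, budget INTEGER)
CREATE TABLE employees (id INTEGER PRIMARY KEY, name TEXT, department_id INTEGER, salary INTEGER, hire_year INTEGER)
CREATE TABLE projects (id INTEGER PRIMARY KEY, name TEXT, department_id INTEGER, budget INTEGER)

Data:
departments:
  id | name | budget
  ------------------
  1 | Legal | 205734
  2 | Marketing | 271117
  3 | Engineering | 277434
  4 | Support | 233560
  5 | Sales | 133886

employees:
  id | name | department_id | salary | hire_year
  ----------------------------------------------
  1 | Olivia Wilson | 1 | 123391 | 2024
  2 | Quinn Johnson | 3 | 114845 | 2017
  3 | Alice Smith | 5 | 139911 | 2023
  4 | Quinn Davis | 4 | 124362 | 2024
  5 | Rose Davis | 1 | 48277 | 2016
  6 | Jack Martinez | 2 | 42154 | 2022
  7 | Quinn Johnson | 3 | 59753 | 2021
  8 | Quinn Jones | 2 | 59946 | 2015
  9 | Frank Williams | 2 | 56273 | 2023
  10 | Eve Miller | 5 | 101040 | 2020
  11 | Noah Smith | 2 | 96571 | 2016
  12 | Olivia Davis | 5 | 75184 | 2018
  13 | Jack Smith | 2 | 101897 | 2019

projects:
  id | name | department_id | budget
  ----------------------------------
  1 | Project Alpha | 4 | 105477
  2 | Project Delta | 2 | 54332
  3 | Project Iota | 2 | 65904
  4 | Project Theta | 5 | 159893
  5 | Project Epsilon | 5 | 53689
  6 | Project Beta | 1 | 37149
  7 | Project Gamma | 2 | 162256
SELECT p.name, SUM(c.budget) AS sum_budget FROM projects c JOIN departments p ON c.department_id = p.id GROUP BY p.id, p.name ORDER BY sum_budget ASC

Execution result:
name | sum_budget
Legal | 37149
Support | 105477
Sales | 213582
Marketing | 282492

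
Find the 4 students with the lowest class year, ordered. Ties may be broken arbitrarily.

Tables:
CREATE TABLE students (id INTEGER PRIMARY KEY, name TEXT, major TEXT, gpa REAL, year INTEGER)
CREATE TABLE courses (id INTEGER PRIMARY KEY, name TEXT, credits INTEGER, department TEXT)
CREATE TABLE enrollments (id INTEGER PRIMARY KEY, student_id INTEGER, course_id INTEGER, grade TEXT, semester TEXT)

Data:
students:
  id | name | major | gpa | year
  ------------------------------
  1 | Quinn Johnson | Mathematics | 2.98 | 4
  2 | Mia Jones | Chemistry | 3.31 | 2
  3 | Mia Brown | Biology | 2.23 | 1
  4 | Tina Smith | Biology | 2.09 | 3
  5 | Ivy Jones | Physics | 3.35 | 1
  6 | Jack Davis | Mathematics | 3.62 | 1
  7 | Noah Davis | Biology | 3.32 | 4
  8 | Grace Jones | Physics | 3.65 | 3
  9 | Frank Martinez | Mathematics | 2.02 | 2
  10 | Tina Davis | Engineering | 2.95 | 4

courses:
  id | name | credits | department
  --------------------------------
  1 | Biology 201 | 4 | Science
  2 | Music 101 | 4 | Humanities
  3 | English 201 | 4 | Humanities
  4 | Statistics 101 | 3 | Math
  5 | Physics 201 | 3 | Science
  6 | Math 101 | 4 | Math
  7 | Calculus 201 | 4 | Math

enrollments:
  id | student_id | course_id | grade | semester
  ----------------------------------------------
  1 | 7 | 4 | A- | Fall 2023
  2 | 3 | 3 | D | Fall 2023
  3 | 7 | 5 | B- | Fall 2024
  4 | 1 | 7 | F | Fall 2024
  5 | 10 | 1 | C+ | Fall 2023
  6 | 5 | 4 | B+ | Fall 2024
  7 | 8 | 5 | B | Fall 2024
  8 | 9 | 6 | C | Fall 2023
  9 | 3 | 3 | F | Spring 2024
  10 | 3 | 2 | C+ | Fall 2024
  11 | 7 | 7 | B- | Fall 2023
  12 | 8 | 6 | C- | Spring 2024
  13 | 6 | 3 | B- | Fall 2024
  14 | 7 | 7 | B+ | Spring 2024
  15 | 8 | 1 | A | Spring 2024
SELECT name, year FROM students ORDER BY year ASC LIMIT 4

Execution result:
name | year
Mia Brown | 1
Ivy Jones | 1
Jack Davis | 1
Mia Jones | 2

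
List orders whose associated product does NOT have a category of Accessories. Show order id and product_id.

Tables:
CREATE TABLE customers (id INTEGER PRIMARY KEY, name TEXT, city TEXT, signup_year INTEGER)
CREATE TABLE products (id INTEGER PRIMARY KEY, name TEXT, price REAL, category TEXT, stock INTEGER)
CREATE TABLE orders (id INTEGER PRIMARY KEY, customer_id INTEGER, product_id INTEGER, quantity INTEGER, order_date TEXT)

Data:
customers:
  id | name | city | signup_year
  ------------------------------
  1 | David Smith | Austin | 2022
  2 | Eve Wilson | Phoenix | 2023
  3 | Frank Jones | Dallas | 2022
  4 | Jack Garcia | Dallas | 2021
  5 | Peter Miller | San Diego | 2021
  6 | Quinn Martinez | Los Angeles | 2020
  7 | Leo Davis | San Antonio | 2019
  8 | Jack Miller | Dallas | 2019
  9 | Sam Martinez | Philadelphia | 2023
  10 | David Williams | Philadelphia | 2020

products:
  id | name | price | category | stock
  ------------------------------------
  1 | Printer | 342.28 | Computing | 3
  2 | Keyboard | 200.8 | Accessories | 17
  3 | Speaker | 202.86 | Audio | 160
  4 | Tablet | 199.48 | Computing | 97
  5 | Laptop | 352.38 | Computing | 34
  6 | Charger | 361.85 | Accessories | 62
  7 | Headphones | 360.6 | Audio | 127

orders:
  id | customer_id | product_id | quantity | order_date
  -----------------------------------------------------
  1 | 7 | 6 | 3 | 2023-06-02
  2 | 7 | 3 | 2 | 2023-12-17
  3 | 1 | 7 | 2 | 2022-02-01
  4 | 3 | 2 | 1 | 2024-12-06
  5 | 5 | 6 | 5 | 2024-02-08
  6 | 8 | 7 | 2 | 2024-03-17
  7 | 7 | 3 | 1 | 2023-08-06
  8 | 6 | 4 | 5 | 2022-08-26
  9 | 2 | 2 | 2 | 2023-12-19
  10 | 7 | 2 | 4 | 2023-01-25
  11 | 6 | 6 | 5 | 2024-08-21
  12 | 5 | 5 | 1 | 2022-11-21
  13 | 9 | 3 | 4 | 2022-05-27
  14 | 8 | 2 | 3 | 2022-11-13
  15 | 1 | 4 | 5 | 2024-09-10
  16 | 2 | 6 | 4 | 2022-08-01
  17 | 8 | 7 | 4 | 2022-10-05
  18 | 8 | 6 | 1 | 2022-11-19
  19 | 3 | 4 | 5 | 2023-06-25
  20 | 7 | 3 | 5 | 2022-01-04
SELECT id, product_id FROM orders WHERE product_id NOT IN (SELECT id FROM products WHERE category = 'Accessories')

Execution result:
id | product_id
2 | 3
3 | 7
6 | 7
7 | 3
8 | 4
12 | 5
13 | 3
15 | 4
17 | 7
19 | 4
20 | 3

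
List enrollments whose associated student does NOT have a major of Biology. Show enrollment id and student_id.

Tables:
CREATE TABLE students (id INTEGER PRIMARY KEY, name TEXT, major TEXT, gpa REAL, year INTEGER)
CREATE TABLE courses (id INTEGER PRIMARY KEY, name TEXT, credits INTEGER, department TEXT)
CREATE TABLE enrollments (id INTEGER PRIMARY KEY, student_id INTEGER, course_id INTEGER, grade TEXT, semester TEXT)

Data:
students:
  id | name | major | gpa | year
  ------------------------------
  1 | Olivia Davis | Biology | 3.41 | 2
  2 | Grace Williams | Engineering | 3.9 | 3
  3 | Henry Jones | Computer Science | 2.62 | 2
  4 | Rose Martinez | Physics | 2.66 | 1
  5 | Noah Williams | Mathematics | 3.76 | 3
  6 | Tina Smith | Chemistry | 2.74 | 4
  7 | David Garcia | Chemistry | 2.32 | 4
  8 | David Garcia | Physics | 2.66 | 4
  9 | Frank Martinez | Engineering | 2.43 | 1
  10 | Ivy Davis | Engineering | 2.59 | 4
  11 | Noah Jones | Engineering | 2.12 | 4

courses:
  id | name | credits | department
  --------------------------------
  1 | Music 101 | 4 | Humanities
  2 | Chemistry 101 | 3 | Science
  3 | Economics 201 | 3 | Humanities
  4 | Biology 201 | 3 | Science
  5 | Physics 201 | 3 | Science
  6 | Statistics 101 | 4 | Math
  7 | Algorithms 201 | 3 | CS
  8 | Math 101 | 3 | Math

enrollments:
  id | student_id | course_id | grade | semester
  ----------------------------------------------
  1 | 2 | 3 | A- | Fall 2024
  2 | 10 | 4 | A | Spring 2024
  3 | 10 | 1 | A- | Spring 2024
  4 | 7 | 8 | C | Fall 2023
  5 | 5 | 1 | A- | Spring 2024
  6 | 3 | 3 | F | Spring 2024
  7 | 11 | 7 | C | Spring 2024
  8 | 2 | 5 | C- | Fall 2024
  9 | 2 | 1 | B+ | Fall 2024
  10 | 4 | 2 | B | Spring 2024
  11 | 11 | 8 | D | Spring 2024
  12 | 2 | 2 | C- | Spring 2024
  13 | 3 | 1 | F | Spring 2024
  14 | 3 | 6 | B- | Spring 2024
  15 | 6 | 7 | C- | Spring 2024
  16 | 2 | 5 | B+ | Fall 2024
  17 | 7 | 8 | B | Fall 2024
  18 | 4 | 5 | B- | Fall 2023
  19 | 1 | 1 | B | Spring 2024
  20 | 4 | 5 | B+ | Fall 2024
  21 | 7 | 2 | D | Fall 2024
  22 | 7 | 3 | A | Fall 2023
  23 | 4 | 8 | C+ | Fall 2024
SELECT id, student_id FROM enrollments WHERE student_id NOT IN (SELECT id FROM students WHERE major = 'Biology')

Execution result:
id | student_id
1 | 2
2 | 10
3 | 10
4 | 7
5 | 5
6 | 3
7 | 11
8 | 2
9 | 2
10 | 4
11 | 11
12 | 2
13 | 3
14 | 3
15 | 6
16 | 2
17 | 7
18 | 4
20 | 4
21 | 7
22 | 7
23 | 4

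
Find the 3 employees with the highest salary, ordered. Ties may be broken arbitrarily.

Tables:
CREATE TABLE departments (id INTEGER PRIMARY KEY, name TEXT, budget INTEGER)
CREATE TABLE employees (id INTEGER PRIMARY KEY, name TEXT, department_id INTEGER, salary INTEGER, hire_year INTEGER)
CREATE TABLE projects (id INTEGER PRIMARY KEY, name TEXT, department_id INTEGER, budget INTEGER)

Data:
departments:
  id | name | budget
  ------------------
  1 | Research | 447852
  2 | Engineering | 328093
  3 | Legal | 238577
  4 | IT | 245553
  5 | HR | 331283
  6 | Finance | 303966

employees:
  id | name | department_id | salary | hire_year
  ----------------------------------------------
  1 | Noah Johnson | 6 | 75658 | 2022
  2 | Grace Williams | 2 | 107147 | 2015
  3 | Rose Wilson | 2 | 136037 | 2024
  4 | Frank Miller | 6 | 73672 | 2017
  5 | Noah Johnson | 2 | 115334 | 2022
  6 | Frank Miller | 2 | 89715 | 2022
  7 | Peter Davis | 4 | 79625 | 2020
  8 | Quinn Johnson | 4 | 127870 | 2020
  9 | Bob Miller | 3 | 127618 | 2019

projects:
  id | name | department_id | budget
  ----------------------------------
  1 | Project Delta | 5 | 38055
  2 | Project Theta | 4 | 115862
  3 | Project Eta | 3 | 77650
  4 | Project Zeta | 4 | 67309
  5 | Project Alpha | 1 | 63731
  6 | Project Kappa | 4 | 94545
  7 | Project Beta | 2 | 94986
SELECT name, salary FROM employees ORDER BY salary DESC LIMIT 3

Execution result:
name | salary
Rose Wilson | 136037
Quinn Johnson | 127870
Bob Miller | 127618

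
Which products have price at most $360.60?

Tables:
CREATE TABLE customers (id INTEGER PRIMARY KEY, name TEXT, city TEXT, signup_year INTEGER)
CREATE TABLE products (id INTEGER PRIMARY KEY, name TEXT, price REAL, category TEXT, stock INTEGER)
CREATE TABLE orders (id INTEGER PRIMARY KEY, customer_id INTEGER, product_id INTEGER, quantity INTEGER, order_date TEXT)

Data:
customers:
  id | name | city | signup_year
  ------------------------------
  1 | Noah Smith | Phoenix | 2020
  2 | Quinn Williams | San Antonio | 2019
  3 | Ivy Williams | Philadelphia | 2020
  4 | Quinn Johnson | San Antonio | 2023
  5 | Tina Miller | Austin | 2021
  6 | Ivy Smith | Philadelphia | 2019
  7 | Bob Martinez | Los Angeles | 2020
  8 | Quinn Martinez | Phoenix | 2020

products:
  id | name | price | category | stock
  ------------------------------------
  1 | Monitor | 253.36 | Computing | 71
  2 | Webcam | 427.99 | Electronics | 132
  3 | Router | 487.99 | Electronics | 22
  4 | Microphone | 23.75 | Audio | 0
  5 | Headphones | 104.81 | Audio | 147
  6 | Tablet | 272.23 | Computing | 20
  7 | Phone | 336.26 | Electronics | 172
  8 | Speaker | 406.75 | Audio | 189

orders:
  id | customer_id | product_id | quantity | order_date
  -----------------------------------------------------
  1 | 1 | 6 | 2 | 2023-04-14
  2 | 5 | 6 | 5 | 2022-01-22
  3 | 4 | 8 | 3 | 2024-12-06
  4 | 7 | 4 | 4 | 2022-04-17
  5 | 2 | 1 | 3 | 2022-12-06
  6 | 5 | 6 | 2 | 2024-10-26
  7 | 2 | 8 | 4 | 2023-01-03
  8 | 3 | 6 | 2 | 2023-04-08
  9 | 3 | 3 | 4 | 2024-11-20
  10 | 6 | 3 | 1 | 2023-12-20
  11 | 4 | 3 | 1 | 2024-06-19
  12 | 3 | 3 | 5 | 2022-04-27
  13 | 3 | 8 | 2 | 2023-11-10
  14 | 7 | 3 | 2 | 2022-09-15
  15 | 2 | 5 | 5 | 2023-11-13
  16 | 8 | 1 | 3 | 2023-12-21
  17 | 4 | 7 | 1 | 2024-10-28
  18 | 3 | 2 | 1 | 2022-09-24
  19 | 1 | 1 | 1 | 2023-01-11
SELECT name, price FROM products WHERE price <= 360.6

Execution result:
name | price
Monitor | 253.36
Microphone | 23.75
Headphones | 104.81
Tablet | 272.23
Phone | 336.26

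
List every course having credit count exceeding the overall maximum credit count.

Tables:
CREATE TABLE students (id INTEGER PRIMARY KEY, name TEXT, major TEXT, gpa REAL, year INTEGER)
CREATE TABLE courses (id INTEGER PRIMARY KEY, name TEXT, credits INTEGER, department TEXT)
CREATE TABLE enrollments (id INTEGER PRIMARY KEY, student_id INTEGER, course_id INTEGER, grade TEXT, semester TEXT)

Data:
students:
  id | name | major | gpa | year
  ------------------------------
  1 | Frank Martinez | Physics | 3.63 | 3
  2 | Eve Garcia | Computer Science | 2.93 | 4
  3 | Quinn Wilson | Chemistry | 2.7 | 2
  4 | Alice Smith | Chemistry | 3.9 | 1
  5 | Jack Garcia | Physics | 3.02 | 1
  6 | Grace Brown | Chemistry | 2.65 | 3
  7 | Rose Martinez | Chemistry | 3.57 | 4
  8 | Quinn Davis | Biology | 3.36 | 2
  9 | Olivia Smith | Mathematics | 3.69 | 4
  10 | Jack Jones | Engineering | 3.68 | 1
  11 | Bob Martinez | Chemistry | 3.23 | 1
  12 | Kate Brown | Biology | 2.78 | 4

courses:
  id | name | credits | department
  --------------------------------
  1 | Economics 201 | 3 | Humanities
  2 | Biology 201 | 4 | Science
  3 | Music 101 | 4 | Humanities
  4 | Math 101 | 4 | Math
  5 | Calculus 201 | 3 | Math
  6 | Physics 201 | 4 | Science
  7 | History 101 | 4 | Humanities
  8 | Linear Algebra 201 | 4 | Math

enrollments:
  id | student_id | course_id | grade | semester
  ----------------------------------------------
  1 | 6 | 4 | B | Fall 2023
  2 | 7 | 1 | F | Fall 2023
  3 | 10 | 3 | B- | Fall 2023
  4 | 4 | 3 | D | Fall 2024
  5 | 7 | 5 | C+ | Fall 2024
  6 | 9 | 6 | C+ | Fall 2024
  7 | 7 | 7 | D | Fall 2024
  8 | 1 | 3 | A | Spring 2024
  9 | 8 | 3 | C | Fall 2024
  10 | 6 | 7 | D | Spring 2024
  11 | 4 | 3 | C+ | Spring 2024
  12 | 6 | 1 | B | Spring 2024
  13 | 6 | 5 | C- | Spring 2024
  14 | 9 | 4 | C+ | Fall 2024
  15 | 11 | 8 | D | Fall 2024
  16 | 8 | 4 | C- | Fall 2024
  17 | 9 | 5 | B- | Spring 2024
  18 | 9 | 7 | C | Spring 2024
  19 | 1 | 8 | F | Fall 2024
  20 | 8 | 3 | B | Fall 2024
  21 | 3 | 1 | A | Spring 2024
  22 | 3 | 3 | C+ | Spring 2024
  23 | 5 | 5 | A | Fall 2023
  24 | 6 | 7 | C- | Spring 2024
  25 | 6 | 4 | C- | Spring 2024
SELECT name, credits FROM courses WHERE credits > (SELECT MAX(credits) FROM courses)

Execution result:
(no rows)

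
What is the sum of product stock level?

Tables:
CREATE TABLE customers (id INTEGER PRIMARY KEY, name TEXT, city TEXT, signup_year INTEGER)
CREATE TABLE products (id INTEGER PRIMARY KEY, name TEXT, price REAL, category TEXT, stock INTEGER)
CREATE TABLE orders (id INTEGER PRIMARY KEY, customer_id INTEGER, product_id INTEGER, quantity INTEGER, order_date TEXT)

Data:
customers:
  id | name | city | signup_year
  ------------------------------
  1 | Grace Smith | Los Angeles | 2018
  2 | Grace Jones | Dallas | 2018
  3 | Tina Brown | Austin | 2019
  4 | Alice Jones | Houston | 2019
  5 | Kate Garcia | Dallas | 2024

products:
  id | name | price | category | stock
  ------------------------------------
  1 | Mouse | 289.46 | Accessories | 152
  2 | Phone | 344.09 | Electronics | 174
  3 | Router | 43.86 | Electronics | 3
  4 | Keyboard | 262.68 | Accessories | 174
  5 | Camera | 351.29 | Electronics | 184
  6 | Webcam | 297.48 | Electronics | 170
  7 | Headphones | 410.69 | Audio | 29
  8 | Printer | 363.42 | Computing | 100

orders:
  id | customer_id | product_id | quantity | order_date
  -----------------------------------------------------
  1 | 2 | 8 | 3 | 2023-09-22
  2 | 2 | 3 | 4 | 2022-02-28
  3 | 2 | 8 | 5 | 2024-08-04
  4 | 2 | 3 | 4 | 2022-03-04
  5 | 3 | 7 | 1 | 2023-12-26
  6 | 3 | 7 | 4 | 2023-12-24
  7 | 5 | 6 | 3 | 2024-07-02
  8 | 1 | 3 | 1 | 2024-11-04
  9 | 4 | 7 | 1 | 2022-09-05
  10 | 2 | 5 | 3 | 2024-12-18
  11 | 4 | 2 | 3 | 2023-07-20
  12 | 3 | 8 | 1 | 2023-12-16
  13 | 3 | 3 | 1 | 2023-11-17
SELECT SUM(stock) FROM products

Execution result:
986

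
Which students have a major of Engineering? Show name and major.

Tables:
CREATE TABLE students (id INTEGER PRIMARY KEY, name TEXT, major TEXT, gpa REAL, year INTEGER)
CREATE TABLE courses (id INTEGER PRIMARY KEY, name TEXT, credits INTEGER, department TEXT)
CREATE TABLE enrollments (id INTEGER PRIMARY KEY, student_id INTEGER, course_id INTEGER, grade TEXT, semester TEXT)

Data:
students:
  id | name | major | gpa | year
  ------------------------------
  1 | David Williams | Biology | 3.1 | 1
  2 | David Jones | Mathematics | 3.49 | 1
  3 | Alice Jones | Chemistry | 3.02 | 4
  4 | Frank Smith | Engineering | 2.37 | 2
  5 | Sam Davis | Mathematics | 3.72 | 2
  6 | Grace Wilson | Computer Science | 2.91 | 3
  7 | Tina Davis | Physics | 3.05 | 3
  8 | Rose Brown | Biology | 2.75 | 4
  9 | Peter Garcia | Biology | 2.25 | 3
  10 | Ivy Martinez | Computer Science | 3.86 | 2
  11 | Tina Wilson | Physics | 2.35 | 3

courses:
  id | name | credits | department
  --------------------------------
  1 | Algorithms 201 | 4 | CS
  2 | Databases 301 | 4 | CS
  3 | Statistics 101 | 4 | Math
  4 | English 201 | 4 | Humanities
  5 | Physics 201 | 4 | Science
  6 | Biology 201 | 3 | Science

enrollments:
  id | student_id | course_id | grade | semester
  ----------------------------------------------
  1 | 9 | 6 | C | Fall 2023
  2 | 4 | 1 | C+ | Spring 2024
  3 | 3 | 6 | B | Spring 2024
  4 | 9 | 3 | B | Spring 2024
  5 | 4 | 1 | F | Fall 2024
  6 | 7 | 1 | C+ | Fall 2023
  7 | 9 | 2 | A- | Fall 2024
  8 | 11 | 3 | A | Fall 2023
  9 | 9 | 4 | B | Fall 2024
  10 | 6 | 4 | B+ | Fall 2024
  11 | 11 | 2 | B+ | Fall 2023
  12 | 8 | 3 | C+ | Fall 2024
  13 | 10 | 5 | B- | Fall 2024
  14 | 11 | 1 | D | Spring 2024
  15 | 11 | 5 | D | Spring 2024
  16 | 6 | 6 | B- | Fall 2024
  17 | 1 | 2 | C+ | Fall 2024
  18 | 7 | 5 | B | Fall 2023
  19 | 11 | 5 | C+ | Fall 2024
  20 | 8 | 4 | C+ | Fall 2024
SELECT name, major FROM students WHERE major = 'Engineering'

Execution result:
name | major
Frank Smith | Engineering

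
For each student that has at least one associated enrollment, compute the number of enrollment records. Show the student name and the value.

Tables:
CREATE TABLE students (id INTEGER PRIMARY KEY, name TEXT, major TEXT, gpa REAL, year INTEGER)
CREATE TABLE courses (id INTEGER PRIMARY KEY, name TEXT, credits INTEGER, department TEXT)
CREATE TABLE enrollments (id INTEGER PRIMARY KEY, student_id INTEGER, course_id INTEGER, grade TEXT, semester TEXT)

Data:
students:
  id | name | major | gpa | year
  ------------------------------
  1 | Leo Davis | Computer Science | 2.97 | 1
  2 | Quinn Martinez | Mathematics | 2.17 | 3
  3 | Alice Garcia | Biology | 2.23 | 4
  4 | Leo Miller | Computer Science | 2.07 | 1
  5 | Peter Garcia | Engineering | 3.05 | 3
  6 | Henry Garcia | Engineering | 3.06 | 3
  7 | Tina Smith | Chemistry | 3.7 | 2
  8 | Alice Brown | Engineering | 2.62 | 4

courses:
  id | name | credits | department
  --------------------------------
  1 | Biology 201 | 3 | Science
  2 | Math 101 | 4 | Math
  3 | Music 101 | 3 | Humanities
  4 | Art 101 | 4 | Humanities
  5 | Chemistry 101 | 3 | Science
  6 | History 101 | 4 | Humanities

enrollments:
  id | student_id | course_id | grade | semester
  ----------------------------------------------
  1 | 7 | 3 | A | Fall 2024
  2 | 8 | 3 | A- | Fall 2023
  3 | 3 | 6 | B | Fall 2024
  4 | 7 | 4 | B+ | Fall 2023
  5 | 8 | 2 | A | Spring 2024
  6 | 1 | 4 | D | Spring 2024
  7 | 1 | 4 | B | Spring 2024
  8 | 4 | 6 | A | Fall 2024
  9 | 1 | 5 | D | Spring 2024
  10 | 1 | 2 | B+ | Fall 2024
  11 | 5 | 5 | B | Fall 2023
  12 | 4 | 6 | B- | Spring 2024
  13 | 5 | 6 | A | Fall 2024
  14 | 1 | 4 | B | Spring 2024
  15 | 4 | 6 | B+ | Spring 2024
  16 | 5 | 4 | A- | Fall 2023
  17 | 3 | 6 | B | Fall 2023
SELECT p.name, COUNT(*) AS n FROM enrollments c JOIN students p ON c.student_id = p.id GROUP BY p.id, p.name

Execution result:
name | n
Leo Davis | 5
Alice Garcia | 2
Leo Miller | 3
Peter Garcia | 3
Tina Smith | 2
Alice Brown | 2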